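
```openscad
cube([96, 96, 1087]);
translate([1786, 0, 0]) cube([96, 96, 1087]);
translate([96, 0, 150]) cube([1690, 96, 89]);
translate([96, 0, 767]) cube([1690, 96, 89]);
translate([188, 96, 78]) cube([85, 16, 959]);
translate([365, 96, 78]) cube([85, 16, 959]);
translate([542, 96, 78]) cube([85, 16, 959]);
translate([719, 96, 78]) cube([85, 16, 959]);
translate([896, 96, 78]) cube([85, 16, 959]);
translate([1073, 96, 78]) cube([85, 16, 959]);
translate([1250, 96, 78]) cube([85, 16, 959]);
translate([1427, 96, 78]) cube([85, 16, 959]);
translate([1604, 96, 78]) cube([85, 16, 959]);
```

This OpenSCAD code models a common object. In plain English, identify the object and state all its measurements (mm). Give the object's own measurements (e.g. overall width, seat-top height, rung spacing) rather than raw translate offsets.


A fence section. Two 96×96 mm posts, 1087 mm tall, stand on the floor with a clear span of 1690 mm between their inner faces. Two horizontal rails of 96×89 mm section span the gap between the posts with their undersides at z = 150 mm and z = 767 mm, flush with the posts' −y face. 9 pickets, each 85 mm wide, 16 mm thick and 959 mm tall, are fixed to the +y face of the rails with their bottoms at z = 78 mm, spaced across the span with a 92 mm gap after the −x post and between neighbouring pickets, with 97 mm left before the +x post.


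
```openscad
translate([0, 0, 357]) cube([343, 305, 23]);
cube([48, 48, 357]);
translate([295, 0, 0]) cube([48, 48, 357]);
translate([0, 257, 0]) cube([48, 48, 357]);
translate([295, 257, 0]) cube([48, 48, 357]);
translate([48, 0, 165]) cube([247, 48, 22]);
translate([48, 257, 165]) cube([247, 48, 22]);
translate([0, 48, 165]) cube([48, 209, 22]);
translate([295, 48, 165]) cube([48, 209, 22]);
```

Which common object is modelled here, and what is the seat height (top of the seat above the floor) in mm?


A stool. The seat height is 380 mm.

A 343×305×23 slab at z = 357 on four corner posts — a stool. The seat top is 357 + 23 = 380 mm.


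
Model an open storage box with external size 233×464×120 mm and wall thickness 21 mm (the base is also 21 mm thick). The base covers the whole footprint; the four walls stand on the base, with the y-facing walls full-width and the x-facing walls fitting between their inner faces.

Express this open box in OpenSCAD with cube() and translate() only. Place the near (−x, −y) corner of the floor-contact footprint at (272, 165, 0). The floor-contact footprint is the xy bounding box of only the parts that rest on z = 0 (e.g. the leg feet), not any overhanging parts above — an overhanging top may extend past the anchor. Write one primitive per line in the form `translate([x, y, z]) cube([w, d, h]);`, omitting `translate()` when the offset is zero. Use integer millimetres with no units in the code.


translate([272, 165, 0]) cube([233, 464, 21]);
translate([272, 165, 21]) cube([233, 21, 99]);
translate([272, 608, 21]) cube([233, 21, 99]);
translate([272, 186, 21]) cube([21, 422, 99]);
translate([484, 186, 21]) cube([21, 422, 99]);


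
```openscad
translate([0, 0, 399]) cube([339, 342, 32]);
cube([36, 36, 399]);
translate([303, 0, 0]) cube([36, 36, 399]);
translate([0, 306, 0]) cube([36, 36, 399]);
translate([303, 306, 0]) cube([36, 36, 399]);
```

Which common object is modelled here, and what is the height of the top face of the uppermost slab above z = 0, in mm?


A stool. The seat height is 431 mm.

A 339×342×32 slab at z = 399 on four corner posts — a stool. The seat top is 399 + 32 = 431 mm.


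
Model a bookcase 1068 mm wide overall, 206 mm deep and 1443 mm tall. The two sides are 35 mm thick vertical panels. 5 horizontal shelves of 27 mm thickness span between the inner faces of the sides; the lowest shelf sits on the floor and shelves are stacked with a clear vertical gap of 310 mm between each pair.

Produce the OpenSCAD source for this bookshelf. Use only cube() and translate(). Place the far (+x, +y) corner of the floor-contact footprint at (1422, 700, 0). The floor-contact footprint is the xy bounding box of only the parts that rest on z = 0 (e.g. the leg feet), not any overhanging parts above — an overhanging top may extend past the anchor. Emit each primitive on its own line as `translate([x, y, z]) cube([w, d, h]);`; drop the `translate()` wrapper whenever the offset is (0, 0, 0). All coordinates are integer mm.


translate([354, 494, 0]) cube([35, 206, 1443]);
translate([1387, 494, 0]) cube([35, 206, 1443]);
translate([389, 494, 0]) cube([998, 206, 27]);
translate([389, 494, 337]) cube([998, 206, 27]);
translate([389, 494, 674]) cube([998, 206, 27]);
translate([389, 494, 1011]) cube([998, 206, 27]);
translate([389, 494, 1348]) cube([998, 206, 27]);


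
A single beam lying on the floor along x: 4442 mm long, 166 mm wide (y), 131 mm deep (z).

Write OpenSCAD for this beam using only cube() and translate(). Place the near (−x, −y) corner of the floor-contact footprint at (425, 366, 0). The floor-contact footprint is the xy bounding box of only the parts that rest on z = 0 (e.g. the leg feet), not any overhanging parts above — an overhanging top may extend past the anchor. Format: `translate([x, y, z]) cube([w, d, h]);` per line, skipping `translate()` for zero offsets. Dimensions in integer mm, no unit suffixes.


translate([425, 366, 0]) cube([4442, 166, 131]);


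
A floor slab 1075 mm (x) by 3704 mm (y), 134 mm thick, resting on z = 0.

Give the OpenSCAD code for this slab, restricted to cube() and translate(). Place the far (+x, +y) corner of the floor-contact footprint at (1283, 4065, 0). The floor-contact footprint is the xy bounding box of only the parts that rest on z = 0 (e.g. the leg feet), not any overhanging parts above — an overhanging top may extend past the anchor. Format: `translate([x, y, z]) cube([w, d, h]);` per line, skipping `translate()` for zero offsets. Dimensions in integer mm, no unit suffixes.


translate([208, 361, 0]) cube([1075, 3704, 134]);


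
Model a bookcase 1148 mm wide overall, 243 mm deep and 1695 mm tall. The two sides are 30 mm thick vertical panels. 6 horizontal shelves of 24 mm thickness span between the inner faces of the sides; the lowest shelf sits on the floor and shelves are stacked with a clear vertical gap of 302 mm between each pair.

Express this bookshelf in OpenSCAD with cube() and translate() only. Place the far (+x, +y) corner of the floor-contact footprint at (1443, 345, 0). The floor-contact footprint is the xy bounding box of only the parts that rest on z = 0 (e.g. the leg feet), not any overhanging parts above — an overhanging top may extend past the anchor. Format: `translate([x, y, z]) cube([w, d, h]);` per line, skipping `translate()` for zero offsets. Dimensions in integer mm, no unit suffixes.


translate([295, 102, 0]) cube([30, 243, 1695]);
translate([1413, 102, 0]) cube([30, 243, 1695]);
translate([325, 102, 0]) cube([1088, 243, 24]);
translate([325, 102, 326]) cube([1088, 243, 24]);
translate([325, 102, 652]) cube([1088, 243, 24]);
translate([325, 102, 978]) cube([1088, 243, 24]);
translate([325, 102, 1304]) cube([1088, 243, 24]);
translate([325, 102, 1630]) cube([1088, 243, 24]);


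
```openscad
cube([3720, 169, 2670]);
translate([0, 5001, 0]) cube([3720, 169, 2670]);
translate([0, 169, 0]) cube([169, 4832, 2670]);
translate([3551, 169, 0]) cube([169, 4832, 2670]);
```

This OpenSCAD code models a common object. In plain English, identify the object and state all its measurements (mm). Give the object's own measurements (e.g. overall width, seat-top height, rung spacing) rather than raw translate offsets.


The wall frame of a small rectangular building: four walls, each 2670 mm tall and 169 mm thick, enclosing a footprint 3720 mm (x) by 5170 mm (y) outside-to-outside, with no floor or roof. The front and back walls (the −y and +y sides) span the full width; the two side walls fit between them.


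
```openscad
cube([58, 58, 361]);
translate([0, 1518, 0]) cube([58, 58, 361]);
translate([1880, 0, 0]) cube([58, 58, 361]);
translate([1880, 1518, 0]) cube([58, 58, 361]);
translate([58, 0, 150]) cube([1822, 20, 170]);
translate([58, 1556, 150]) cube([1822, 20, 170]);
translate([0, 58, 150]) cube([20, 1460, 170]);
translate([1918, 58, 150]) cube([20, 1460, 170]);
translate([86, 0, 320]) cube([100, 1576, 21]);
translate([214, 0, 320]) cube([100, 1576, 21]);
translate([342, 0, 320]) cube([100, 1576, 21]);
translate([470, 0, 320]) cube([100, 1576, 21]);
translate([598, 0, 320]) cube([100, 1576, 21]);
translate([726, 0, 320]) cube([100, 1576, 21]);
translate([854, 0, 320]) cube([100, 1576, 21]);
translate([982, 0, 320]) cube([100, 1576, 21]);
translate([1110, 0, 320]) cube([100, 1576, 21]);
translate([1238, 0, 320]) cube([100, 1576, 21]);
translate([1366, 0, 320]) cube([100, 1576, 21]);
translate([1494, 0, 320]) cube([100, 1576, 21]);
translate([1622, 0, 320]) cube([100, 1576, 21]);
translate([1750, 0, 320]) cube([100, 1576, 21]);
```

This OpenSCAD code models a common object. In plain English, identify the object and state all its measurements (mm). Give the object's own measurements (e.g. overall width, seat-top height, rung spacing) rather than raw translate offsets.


A bed frame 1938 mm long (x) by 1576 mm wide (y). Four 58×58 mm corner posts, 361 mm tall, at the corners of the footprint. Four rails of 20 mm thickness and 170 mm height run between adjacent posts with their undersides at z = 150 mm, their outer faces flush with the outside of the frame (the two x-running rails run between the posts' inner faces; the two y-running rails run between the posts' inner faces). 14 slats, each 100 mm wide (x) and 21 mm thick, lie across the top of the two x-running rails, running the full 1576 mm width of the frame in y; along x they sit between the end posts with a 28 mm gap after the −x posts and between neighbouring slats, leaving 30 mm before the +x posts.


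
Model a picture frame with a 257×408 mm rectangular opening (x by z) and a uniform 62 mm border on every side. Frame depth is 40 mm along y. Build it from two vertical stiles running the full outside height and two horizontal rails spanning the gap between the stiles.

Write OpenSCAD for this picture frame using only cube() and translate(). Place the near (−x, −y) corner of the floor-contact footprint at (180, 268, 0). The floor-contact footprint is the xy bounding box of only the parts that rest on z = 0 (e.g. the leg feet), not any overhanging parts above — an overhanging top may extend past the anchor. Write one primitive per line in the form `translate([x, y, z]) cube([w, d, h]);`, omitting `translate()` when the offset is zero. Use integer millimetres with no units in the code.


translate([180, 268, 0]) cube([62, 40, 532]);
translate([499, 268, 0]) cube([62, 40, 532]);
translate([242, 268, 0]) cube([257, 40, 62]);
translate([242, 268, 470]) cube([257, 40, 62]);


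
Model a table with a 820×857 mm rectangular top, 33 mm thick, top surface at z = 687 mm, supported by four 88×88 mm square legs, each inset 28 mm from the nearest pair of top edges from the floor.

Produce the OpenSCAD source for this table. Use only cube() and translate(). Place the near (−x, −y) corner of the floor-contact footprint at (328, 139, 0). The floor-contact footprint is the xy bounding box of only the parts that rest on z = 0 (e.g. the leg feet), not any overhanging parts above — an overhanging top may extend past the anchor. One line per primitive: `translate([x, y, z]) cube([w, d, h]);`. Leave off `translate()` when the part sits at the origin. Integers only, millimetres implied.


translate([300, 111, 654]) cube([820, 857, 33]);
translate([328, 139, 0]) cube([88, 88, 654]);
translate([1004, 139, 0]) cube([88, 88, 654]);
translate([328, 852, 0]) cube([88, 88, 654]);
translate([1004, 852, 0]) cube([88, 88, 654]);


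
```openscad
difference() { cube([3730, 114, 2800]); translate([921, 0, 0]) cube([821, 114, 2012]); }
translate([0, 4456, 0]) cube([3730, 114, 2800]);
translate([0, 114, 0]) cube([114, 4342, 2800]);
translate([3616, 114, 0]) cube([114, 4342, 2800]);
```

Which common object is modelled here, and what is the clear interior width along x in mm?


A single room. The interior width is 3502 mm.

Four walls enclosing a rectangle with a door in the front wall — a room. Outside width 3730 minus two 114 mm walls gives 3502 mm.


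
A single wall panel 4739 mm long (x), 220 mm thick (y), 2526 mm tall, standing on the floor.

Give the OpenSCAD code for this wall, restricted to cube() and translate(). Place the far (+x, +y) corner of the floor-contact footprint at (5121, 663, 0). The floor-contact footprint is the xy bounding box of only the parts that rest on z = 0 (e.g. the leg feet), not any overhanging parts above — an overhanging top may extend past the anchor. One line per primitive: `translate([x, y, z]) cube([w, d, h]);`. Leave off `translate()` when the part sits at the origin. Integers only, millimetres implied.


translate([382, 443, 0]) cube([4739, 220, 2526]);


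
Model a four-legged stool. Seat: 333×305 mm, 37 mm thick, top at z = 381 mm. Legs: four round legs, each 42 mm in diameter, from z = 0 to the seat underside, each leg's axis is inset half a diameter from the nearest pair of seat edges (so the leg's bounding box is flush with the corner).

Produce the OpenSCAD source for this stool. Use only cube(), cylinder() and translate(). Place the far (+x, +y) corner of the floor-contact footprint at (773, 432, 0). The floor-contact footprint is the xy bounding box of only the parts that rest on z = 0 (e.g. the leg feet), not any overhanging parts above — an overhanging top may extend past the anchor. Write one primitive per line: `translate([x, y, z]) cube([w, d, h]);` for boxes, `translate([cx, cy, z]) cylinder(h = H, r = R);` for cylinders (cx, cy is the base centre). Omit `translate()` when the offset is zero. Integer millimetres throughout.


translate([440, 127, 344]) cube([333, 305, 37]);
translate([461, 148, 0]) cylinder(h = 344, r = 21);
translate([752, 148, 0]) cylinder(h = 344, r = 21);
translate([461, 411, 0]) cylinder(h = 344, r = 21);
translate([752, 411, 0]) cylinder(h = 344, r = 21);


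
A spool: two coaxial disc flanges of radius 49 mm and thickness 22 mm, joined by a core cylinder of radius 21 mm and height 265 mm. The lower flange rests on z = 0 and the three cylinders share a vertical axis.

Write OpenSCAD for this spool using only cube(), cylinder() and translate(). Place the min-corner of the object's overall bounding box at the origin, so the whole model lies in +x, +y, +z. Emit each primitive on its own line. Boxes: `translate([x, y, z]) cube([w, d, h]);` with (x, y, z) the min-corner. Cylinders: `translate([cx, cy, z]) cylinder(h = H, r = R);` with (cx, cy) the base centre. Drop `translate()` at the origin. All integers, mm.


translate([49, 49, 0]) cylinder(h = 22, r = 49);
translate([49, 49, 22]) cylinder(h = 265, r = 21);
translate([49, 49, 287]) cylinder(h = 22, r = 49);


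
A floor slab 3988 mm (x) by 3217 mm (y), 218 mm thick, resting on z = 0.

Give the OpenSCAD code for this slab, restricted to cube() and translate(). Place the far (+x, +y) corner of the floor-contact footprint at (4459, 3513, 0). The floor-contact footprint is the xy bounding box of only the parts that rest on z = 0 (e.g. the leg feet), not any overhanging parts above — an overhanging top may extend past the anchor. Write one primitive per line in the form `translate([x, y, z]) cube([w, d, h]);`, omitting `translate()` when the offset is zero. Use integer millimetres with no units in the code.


translate([471, 296, 0]) cube([3988, 3217, 218]);


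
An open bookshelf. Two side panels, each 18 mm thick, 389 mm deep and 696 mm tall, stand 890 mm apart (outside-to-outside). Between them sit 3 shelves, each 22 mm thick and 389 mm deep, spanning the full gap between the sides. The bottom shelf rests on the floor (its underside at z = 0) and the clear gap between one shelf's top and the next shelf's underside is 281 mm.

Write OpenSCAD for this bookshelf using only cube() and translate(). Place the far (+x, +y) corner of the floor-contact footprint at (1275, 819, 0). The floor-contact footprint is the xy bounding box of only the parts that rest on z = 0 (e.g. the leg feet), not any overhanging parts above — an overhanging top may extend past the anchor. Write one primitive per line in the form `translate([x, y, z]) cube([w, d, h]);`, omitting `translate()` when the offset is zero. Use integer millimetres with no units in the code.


translate([385, 430, 0]) cube([18, 389, 696]);
translate([1257, 430, 0]) cube([18, 389, 696]);
translate([403, 430, 0]) cube([854, 389, 22]);
translate([403, 430, 303]) cube([854, 389, 22]);
translate([403, 430, 606]) cube([854, 389, 22]);


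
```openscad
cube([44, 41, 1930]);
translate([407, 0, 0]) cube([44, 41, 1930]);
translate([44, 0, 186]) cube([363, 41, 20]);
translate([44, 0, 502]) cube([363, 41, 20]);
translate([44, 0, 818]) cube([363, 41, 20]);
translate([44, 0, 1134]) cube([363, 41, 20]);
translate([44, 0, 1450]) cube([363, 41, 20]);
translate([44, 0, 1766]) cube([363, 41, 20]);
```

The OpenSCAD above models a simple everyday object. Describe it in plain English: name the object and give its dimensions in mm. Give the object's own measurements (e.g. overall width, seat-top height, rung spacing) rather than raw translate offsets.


A straight ladder. Two 44×41 mm vertical rails, 1930 mm tall, stand 451 mm apart (outside-to-outside) with their front faces coplanar on the −y side. 6 rungs, each 41 mm deep and 20 mm tall, span between the inner faces of the rails, front faces flush with the rails. The lowest rung's underside is at z = 186 mm and rungs are spaced 316 mm apart (underside to underside).


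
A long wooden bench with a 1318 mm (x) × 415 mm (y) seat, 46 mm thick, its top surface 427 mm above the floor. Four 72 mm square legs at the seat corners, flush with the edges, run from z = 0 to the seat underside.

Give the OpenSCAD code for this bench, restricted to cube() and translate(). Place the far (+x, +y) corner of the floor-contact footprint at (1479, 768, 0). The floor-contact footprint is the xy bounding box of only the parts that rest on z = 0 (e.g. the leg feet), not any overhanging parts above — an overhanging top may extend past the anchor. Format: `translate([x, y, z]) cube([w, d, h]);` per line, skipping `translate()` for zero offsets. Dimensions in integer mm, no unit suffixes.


// leg_h = 427 − 46 = 381
translate([161, 353, 381]) cube([1318, 415, 46]);
translate([161, 353, 0]) cube([72, 72, 381]);
translate([161, 696, 0]) cube([72, 72, 381]);
translate([1407, 353, 0]) cube([72, 72, 381]);
translate([1407, 696, 0]) cube([72, 72, 381]);


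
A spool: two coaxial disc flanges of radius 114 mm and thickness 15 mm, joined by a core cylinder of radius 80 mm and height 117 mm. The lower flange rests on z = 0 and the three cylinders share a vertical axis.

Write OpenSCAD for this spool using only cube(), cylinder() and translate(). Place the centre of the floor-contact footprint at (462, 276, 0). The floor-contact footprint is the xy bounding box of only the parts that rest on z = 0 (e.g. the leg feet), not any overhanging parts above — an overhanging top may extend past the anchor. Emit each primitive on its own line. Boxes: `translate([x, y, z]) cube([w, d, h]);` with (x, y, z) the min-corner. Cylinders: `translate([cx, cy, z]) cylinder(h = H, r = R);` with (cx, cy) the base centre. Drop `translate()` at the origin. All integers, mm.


translate([462, 276, 0]) cylinder(h = 15, r = 114);
translate([462, 276, 15]) cylinder(h = 117, r = 80);
translate([462, 276, 132]) cylinder(h = 15, r = 114);


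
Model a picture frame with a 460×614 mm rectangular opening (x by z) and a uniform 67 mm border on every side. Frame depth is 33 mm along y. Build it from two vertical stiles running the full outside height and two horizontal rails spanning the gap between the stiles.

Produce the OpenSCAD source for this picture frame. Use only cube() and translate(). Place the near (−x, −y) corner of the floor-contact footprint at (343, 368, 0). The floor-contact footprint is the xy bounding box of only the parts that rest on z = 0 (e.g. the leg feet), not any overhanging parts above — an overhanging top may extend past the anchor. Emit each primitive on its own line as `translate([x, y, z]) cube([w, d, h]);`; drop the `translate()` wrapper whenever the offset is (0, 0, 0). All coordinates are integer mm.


translate([343, 368, 0]) cube([67, 33, 748]);
translate([870, 368, 0]) cube([67, 33, 748]);
translate([410, 368, 0]) cube([460, 33, 67]);
translate([410, 368, 681]) cube([460, 33, 67]);


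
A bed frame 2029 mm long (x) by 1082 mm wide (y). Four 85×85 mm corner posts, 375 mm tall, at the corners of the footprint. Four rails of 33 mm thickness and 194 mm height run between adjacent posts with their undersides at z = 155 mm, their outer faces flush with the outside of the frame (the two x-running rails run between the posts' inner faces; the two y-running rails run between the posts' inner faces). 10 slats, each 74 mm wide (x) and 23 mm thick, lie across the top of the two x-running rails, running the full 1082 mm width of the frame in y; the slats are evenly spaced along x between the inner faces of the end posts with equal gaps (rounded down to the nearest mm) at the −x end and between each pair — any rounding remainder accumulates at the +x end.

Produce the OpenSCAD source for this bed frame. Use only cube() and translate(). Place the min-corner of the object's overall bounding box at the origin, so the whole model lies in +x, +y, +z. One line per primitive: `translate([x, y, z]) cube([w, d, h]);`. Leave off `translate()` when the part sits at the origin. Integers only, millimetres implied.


cube([85, 85, 375]);
translate([0, 997, 0]) cube([85, 85, 375]);
translate([1944, 0, 0]) cube([85, 85, 375]);
translate([1944, 997, 0]) cube([85, 85, 375]);
translate([85, 0, 155]) cube([1859, 33, 194]);
translate([85, 1049, 155]) cube([1859, 33, 194]);
translate([0, 85, 155]) cube([33, 912, 194]);
translate([1996, 85, 155]) cube([33, 912, 194]);
translate([186, 0, 349]) cube([74, 1082, 23]);
translate([361, 0, 349]) cube([74, 1082, 23]);
translate([536, 0, 349]) cube([74, 1082, 23]);
translate([711, 0, 349]) cube([74, 1082, 23]);
translate([886, 0, 349]) cube([74, 1082, 23]);
translate([1061, 0, 349]) cube([74, 1082, 23]);
translate([1236, 0, 349]) cube([74, 1082, 23]);
translate([1411, 0, 349]) cube([74, 1082, 23]);
translate([1586, 0, 349]) cube([74, 1082, 23]);
translate([1761, 0, 349]) cube([74, 1082, 23]);


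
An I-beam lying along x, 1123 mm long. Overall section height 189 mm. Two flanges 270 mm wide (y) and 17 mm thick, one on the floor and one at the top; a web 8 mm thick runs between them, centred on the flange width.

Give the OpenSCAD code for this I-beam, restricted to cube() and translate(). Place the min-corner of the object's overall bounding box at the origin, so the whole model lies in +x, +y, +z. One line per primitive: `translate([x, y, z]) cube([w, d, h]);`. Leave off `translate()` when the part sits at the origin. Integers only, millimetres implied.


cube([1123, 270, 17]);
translate([0, 131, 17]) cube([1123, 8, 155]);
translate([0, 0, 172]) cube([1123, 270, 17]);


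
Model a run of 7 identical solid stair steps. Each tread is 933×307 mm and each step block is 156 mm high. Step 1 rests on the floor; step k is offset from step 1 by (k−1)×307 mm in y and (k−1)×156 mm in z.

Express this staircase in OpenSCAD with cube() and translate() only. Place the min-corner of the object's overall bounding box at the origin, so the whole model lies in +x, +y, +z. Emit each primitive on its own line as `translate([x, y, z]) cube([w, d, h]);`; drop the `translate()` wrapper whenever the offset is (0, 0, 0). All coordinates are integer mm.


cube([933, 307, 156]);
translate([0, 307, 156]) cube([933, 307, 156]);
translate([0, 614, 312]) cube([933, 307, 156]);
translate([0, 921, 468]) cube([933, 307, 156]);
translate([0, 1228, 624]) cube([933, 307, 156]);
translate([0, 1535, 780]) cube([933, 307, 156]);
translate([0, 1842, 936]) cube([933, 307, 156]);


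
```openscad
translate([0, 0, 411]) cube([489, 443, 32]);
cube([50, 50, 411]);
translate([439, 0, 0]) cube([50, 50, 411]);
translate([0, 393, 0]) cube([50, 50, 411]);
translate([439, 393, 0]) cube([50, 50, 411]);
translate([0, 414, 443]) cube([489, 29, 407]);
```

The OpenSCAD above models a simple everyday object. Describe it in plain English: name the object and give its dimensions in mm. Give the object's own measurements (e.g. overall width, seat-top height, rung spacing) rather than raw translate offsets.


A chair. The seat is a 489×443×32 mm slab with its top at z = 443 mm, on four 50×50 mm corner legs (flush with the seat edges, standing on z = 0). A flat backrest 29 mm thick, 407 mm tall, spans the full seat width and rises from the seat top along its +y edge, rear face flush with the rear of the seat.


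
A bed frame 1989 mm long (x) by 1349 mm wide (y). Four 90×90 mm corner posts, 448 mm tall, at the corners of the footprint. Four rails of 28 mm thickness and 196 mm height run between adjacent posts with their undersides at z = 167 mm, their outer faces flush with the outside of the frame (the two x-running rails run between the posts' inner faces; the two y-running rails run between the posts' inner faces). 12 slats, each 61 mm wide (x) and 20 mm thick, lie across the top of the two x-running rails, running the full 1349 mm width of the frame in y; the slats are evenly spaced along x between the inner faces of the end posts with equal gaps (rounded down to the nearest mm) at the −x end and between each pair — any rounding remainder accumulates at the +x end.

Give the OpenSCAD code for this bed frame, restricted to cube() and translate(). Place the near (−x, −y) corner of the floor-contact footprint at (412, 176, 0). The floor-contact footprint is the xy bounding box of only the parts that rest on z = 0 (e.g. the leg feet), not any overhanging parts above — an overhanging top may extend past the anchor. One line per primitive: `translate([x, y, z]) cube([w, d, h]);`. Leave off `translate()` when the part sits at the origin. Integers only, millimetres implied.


// slat z = rail_z + rail_h = 167 + 196 = 363
// slat gap = ⌊(1809 − 12·61) / 13⌋ = 82
translate([412, 176, 0]) cube([90, 90, 448]);
translate([412, 1435, 0]) cube([90, 90, 448]);
translate([2311, 176, 0]) cube([90, 90, 448]);
translate([2311, 1435, 0]) cube([90, 90, 448]);
translate([502, 176, 167]) cube([1809, 28, 196]);
translate([502, 1497, 167]) cube([1809, 28, 196]);
translate([412, 266, 167]) cube([28, 1169, 196]);
translate([2373, 266, 167]) cube([28, 1169, 196]);
translate([584, 176, 363]) cube([61, 1349, 20]);
translate([727, 176, 363]) cube([61, 1349, 20]);
translate([870, 176, 363]) cube([61, 1349, 20]);
translate([1013, 176, 363]) cube([61, 1349, 20]);
translate([1156, 176, 363]) cube([61, 1349, 20]);
translate([1299, 176, 363]) cube([61, 1349, 20]);
translate([1442, 176, 363]) cube([61, 1349, 20]);
translate([1585, 176, 363]) cube([61, 1349, 20]);
translate([1728, 176, 363]) cube([61, 1349, 20]);
translate([1871, 176, 363]) cube([61, 1349, 20]);
translate([2014, 176, 363]) cube([61, 1349, 20]);
translate([2157, 176, 363]) cube([61, 1349, 20]);


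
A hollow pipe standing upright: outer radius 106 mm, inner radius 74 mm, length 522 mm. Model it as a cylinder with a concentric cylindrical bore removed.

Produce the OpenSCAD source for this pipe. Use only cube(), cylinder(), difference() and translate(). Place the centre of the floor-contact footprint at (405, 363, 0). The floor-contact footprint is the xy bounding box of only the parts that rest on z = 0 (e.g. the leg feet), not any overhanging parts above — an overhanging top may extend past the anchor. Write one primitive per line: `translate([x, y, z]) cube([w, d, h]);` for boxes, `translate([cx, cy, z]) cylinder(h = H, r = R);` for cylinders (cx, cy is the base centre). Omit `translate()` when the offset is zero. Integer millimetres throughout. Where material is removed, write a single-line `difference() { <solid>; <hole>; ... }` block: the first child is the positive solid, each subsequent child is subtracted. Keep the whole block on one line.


difference() { translate([405, 363, 0]) cylinder(h = 522, r = 106); translate([405, 363, 0]) cylinder(h = 522, r = 74); }


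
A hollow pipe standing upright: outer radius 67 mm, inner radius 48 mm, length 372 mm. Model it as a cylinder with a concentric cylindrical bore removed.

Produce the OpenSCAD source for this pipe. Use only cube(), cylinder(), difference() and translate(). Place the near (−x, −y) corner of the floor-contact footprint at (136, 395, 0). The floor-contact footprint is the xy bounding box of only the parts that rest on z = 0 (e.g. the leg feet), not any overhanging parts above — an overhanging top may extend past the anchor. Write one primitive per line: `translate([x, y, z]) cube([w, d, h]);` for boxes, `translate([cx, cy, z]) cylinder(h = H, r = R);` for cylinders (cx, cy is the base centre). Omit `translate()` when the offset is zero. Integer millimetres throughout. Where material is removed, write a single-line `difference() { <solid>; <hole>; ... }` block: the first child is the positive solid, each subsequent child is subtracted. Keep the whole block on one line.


difference() { translate([203, 462, 0]) cylinder(h = 372, r = 67); translate([203, 462, 0]) cylinder(h = 372, r = 48); }


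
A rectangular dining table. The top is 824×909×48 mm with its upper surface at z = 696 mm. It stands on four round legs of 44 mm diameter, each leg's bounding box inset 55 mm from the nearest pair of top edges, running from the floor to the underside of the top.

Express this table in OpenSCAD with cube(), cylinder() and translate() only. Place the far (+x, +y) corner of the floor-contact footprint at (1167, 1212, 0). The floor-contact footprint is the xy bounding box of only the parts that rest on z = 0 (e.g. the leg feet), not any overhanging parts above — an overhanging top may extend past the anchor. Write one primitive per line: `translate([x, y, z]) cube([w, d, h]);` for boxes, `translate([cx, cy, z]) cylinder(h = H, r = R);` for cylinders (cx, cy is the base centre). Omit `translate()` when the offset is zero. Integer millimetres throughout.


// leg_h = 696 - 48 = 648
translate([398, 358, 648]) cube([824, 909, 48]);
translate([475, 435, 0]) cylinder(h = 648, r = 22);
translate([1145, 435, 0]) cylinder(h = 648, r = 22);
translate([475, 1190, 0]) cylinder(h = 648, r = 22);
translate([1145, 1190, 0]) cylinder(h = 648, r = 22);


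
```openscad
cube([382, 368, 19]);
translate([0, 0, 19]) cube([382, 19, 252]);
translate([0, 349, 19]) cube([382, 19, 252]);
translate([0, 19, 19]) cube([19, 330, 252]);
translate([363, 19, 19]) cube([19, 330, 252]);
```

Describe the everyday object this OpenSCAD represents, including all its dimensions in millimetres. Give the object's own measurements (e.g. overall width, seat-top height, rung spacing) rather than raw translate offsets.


An open-topped rectangular box: outside dimensions 382×368×271 mm, with a uniform wall and base thickness of 19 mm. The base is a full 382×368 slab on the floor; four walls sit on top of the base. The front and back walls (the −y and +y sides) span the full width; the two side walls fit between them.


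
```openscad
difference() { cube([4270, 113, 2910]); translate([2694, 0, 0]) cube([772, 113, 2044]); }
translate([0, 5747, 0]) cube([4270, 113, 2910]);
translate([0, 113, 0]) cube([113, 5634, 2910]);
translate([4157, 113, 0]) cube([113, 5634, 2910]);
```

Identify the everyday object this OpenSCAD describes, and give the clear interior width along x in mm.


A single room. The interior width is 4044 mm.

Four walls enclosing a rectangle with a door in the front wall — a room. Outside width 4270 minus two 113 mm walls gives 4044 mm.


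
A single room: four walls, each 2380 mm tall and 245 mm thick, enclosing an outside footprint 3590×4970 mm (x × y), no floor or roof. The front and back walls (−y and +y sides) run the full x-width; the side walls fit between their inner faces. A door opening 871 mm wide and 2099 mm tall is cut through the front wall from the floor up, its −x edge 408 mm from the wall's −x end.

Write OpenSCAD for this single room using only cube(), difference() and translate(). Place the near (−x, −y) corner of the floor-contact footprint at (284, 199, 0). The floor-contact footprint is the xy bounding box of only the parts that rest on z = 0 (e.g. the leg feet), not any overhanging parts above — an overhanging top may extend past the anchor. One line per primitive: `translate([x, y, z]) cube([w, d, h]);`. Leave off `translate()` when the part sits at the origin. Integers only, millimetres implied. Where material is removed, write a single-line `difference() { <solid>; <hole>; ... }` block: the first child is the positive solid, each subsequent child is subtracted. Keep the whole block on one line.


difference() { translate([284, 199, 0]) cube([3590, 245, 2380]); translate([692, 199, 0]) cube([871, 245, 2099]); }
translate([284, 4924, 0]) cube([3590, 245, 2380]);
translate([284, 444, 0]) cube([245, 4480, 2380]);
translate([3629, 444, 0]) cube([245, 4480, 2380]);


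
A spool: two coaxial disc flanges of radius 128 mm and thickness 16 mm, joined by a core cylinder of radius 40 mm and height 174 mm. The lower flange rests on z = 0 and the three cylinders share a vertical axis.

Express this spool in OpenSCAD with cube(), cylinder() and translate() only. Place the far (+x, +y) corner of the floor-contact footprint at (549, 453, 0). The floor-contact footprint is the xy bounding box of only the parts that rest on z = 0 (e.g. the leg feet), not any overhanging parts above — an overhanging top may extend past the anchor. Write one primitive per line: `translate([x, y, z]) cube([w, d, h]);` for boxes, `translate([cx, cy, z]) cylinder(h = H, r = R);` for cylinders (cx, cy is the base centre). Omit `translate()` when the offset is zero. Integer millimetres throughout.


translate([421, 325, 0]) cylinder(h = 16, r = 128);
translate([421, 325, 16]) cylinder(h = 174, r = 40);
translate([421, 325, 190]) cylinder(h = 16, r = 128);


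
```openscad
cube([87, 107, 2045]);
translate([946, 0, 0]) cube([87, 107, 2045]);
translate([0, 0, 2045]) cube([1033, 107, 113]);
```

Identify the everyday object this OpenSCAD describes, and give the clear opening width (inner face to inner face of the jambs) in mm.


A door frame. The clear opening width is 859 mm.

Two 2045 mm tall posts with a header on top — a door frame. The left jamb is 87 mm wide at x = 0; the right jamb starts at x = 946. The clear opening is 946 − 87 = 859 mm.


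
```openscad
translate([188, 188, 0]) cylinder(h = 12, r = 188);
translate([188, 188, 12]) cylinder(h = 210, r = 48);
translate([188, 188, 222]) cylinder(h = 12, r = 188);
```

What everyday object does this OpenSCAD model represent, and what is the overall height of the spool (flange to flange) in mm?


A spool. The overall height is 234 mm.

Three coaxial cylinders, large–small–large — a spool. Two 12 mm flanges and a 210 mm core give 12 + 210 + 12 = 234 mm.


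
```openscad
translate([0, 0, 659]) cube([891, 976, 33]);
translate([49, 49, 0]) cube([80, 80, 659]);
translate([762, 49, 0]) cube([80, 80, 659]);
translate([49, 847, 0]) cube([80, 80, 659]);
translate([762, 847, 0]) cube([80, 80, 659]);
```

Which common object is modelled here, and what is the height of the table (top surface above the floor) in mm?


A table. The table height is 692 mm.

A 891×976×33 slab sits at z = 659 on four 80 mm square posts — a table. The top surface is at 659 + 33 = 692 mm.


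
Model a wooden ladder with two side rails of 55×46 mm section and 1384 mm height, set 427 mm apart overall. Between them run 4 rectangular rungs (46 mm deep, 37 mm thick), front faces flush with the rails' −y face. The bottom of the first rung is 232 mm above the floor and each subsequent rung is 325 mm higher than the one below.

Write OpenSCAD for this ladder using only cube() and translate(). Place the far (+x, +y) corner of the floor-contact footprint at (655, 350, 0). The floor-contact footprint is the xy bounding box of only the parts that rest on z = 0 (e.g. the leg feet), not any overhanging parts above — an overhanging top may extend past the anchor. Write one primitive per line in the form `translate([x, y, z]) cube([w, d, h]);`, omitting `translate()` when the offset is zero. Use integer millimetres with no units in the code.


translate([228, 304, 0]) cube([55, 46, 1384]);
translate([600, 304, 0]) cube([55, 46, 1384]);
translate([283, 304, 232]) cube([317, 46, 37]);
translate([283, 304, 557]) cube([317, 46, 37]);
translate([283, 304, 882]) cube([317, 46, 37]);
translate([283, 304, 1207]) cube([317, 46, 37]);


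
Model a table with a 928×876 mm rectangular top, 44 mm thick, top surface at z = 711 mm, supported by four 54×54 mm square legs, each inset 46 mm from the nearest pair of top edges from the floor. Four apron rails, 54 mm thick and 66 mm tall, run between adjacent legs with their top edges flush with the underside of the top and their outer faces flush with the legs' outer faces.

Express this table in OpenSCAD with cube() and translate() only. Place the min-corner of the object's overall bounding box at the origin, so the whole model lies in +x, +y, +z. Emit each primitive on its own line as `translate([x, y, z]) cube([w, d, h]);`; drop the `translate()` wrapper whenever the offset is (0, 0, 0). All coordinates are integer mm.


// leg_h = 711 - 44 = 667
// apron z = 667 - 66 = 601
translate([0, 0, 667]) cube([928, 876, 44]);
translate([46, 46, 0]) cube([54, 54, 667]);
translate([828, 46, 0]) cube([54, 54, 667]);
translate([46, 776, 0]) cube([54, 54, 667]);
translate([828, 776, 0]) cube([54, 54, 667]);
translate([100, 46, 601]) cube([728, 54, 66]);
translate([100, 776, 601]) cube([728, 54, 66]);
translate([46, 100, 601]) cube([54, 676, 66]);
translate([828, 100, 601]) cube([54, 676, 66]);


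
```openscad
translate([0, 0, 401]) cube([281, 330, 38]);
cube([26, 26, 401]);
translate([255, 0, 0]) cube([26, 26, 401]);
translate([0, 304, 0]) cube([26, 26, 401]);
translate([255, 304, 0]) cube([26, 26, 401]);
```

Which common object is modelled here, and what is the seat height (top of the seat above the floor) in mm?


A stool. The seat height is 439 mm.

A 281×330×38 slab at z = 401 on four corner posts — a stool. The seat top is 401 + 38 = 439 mm.


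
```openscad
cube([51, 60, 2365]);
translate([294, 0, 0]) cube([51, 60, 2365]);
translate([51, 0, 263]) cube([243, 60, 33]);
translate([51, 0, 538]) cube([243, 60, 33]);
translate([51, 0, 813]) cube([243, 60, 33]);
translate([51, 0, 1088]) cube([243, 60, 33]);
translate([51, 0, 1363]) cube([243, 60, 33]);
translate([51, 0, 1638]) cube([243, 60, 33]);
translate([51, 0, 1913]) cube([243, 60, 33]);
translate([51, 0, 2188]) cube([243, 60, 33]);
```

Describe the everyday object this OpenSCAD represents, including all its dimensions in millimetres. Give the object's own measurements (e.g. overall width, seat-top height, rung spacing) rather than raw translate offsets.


A straight ladder. Two 51×60 mm vertical rails, 2365 mm tall, stand 345 mm apart (outside-to-outside) with their front faces coplanar on the −y side. 8 rungs, each 60 mm deep and 33 mm tall, span between the inner faces of the rails, front faces flush with the rails. The lowest rung's underside is at z = 263 mm and rungs are spaced 275 mm apart (underside to underside).


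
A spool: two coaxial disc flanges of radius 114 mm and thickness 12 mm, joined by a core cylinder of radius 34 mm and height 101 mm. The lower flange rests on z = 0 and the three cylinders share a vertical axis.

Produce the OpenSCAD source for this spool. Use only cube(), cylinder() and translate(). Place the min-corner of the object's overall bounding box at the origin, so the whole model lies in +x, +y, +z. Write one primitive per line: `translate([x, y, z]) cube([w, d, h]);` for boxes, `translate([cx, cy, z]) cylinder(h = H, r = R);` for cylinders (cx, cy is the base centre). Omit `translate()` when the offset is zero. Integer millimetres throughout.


translate([114, 114, 0]) cylinder(h = 12, r = 114);
translate([114, 114, 12]) cylinder(h = 101, r = 34);
translate([114, 114, 113]) cylinder(h = 12, r = 114);
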